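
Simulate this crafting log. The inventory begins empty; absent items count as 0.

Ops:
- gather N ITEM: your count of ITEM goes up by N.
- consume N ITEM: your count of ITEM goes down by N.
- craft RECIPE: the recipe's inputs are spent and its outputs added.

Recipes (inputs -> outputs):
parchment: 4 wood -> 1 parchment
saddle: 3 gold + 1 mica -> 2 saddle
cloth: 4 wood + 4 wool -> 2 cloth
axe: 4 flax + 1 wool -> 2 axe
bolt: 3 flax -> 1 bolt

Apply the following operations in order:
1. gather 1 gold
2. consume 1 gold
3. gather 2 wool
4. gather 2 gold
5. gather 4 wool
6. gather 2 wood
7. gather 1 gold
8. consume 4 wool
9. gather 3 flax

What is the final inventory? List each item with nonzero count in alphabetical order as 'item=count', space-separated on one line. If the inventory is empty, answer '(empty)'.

After 1 (gather 1 gold): gold=1
After 2 (consume 1 gold): (empty)
After 3 (gather 2 wool): wool=2
After 4 (gather 2 gold): gold=2 wool=2
After 5 (gather 4 wool): gold=2 wool=6
After 6 (gather 2 wood): gold=2 wood=2 wool=6
After 7 (gather 1 gold): gold=3 wood=2 wool=6
After 8 (consume 4 wool): gold=3 wood=2 wool=2
After 9 (gather 3 flax): flax=3 gold=3 wood=2 wool=2

Answer: flax=3 gold=3 wood=2 wool=2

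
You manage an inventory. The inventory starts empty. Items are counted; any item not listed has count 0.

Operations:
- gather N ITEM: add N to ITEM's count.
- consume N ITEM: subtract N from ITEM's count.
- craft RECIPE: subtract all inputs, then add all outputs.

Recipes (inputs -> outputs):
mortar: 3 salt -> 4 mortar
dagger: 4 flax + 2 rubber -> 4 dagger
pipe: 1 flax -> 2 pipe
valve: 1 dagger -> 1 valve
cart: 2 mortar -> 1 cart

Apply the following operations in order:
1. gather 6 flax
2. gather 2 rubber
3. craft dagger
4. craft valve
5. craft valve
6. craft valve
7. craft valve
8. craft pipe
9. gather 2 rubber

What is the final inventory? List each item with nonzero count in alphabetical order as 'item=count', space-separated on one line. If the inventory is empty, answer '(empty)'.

After 1 (gather 6 flax): flax=6
After 2 (gather 2 rubber): flax=6 rubber=2
After 3 (craft dagger): dagger=4 flax=2
After 4 (craft valve): dagger=3 flax=2 valve=1
After 5 (craft valve): dagger=2 flax=2 valve=2
After 6 (craft valve): dagger=1 flax=2 valve=3
After 7 (craft valve): flax=2 valve=4
After 8 (craft pipe): flax=1 pipe=2 valve=4
After 9 (gather 2 rubber): flax=1 pipe=2 rubber=2 valve=4

Answer: flax=1 pipe=2 rubber=2 valve=4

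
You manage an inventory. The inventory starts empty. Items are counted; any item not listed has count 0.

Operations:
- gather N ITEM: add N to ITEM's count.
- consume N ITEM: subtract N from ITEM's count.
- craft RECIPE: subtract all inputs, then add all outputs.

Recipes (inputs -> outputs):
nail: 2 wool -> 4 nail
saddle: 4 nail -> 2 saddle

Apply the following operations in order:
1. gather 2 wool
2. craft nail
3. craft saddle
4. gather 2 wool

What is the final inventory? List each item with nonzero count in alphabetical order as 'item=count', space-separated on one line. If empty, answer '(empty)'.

After 1 (gather 2 wool): wool=2
After 2 (craft nail): nail=4
After 3 (craft saddle): saddle=2
After 4 (gather 2 wool): saddle=2 wool=2

Answer: saddle=2 wool=2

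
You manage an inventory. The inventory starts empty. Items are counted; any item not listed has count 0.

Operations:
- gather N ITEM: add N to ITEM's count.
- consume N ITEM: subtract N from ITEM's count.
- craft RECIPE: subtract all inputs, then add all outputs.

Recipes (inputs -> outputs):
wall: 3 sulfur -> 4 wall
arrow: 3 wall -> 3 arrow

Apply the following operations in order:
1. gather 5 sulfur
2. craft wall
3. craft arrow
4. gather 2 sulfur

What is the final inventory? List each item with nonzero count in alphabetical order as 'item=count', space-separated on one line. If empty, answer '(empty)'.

After 1 (gather 5 sulfur): sulfur=5
After 2 (craft wall): sulfur=2 wall=4
After 3 (craft arrow): arrow=3 sulfur=2 wall=1
After 4 (gather 2 sulfur): arrow=3 sulfur=4 wall=1

Answer: arrow=3 sulfur=4 wall=1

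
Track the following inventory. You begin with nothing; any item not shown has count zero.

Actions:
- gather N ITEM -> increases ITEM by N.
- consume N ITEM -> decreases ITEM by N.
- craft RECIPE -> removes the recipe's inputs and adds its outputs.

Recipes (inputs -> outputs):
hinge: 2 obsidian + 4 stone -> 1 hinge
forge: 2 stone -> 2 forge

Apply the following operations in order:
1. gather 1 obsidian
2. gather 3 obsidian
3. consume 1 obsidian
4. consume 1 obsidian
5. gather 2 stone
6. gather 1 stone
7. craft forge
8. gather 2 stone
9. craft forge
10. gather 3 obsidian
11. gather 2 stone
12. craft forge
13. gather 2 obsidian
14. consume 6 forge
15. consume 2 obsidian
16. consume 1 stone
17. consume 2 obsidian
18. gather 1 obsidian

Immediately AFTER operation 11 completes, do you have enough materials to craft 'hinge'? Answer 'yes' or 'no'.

After 1 (gather 1 obsidian): obsidian=1
After 2 (gather 3 obsidian): obsidian=4
After 3 (consume 1 obsidian): obsidian=3
After 4 (consume 1 obsidian): obsidian=2
After 5 (gather 2 stone): obsidian=2 stone=2
After 6 (gather 1 stone): obsidian=2 stone=3
After 7 (craft forge): forge=2 obsidian=2 stone=1
After 8 (gather 2 stone): forge=2 obsidian=2 stone=3
After 9 (craft forge): forge=4 obsidian=2 stone=1
After 10 (gather 3 obsidian): forge=4 obsidian=5 stone=1
After 11 (gather 2 stone): forge=4 obsidian=5 stone=3

Answer: no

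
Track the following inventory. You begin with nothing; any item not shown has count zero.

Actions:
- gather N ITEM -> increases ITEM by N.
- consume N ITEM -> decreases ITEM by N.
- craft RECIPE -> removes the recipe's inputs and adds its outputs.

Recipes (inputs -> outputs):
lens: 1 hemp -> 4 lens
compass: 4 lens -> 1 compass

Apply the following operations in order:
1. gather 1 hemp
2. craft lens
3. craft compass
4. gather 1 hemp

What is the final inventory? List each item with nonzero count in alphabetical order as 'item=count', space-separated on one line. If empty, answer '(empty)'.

After 1 (gather 1 hemp): hemp=1
After 2 (craft lens): lens=4
After 3 (craft compass): compass=1
After 4 (gather 1 hemp): compass=1 hemp=1

Answer: compass=1 hemp=1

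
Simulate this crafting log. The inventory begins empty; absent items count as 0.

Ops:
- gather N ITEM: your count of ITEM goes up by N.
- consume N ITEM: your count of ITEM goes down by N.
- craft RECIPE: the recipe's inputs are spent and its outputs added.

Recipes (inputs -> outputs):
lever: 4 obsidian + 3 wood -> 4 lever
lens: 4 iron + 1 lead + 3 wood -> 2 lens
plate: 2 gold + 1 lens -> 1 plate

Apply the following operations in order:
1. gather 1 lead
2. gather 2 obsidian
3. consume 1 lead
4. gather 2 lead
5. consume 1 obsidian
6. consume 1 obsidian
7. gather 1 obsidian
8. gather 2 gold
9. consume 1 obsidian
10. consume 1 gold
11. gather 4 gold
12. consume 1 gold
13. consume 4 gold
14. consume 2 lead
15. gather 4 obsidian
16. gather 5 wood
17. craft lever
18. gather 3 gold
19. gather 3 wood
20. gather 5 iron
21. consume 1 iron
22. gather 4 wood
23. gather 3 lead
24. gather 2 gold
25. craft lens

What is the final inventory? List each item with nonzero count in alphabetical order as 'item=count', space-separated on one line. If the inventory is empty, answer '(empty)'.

Answer: gold=5 lead=2 lens=2 lever=4 wood=6

Derivation:
After 1 (gather 1 lead): lead=1
After 2 (gather 2 obsidian): lead=1 obsidian=2
After 3 (consume 1 lead): obsidian=2
After 4 (gather 2 lead): lead=2 obsidian=2
After 5 (consume 1 obsidian): lead=2 obsidian=1
After 6 (consume 1 obsidian): lead=2
After 7 (gather 1 obsidian): lead=2 obsidian=1
After 8 (gather 2 gold): gold=2 lead=2 obsidian=1
After 9 (consume 1 obsidian): gold=2 lead=2
After 10 (consume 1 gold): gold=1 lead=2
After 11 (gather 4 gold): gold=5 lead=2
After 12 (consume 1 gold): gold=4 lead=2
After 13 (consume 4 gold): lead=2
After 14 (consume 2 lead): (empty)
After 15 (gather 4 obsidian): obsidian=4
After 16 (gather 5 wood): obsidian=4 wood=5
After 17 (craft lever): lever=4 wood=2
After 18 (gather 3 gold): gold=3 lever=4 wood=2
After 19 (gather 3 wood): gold=3 lever=4 wood=5
After 20 (gather 5 iron): gold=3 iron=5 lever=4 wood=5
After 21 (consume 1 iron): gold=3 iron=4 lever=4 wood=5
After 22 (gather 4 wood): gold=3 iron=4 lever=4 wood=9
After 23 (gather 3 lead): gold=3 iron=4 lead=3 lever=4 wood=9
After 24 (gather 2 gold): gold=5 iron=4 lead=3 lever=4 wood=9
After 25 (craft lens): gold=5 lead=2 lens=2 lever=4 wood=6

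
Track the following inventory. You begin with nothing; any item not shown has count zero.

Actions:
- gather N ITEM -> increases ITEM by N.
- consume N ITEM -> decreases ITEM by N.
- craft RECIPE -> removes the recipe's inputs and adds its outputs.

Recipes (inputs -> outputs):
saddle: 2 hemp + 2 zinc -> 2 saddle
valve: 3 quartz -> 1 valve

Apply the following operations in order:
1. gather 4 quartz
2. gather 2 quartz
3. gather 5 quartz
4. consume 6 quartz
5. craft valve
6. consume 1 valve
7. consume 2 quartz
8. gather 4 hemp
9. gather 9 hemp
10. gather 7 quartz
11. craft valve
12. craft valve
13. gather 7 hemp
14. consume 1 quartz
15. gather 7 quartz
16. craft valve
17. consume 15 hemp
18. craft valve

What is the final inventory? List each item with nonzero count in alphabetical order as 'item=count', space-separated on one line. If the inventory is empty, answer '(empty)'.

Answer: hemp=5 quartz=1 valve=4

Derivation:
After 1 (gather 4 quartz): quartz=4
After 2 (gather 2 quartz): quartz=6
After 3 (gather 5 quartz): quartz=11
After 4 (consume 6 quartz): quartz=5
After 5 (craft valve): quartz=2 valve=1
After 6 (consume 1 valve): quartz=2
After 7 (consume 2 quartz): (empty)
After 8 (gather 4 hemp): hemp=4
After 9 (gather 9 hemp): hemp=13
After 10 (gather 7 quartz): hemp=13 quartz=7
After 11 (craft valve): hemp=13 quartz=4 valve=1
After 12 (craft valve): hemp=13 quartz=1 valve=2
After 13 (gather 7 hemp): hemp=20 quartz=1 valve=2
After 14 (consume 1 quartz): hemp=20 valve=2
After 15 (gather 7 quartz): hemp=20 quartz=7 valve=2
After 16 (craft valve): hemp=20 quartz=4 valve=3
After 17 (consume 15 hemp): hemp=5 quartz=4 valve=3
After 18 (craft valve): hemp=5 quartz=1 valve=4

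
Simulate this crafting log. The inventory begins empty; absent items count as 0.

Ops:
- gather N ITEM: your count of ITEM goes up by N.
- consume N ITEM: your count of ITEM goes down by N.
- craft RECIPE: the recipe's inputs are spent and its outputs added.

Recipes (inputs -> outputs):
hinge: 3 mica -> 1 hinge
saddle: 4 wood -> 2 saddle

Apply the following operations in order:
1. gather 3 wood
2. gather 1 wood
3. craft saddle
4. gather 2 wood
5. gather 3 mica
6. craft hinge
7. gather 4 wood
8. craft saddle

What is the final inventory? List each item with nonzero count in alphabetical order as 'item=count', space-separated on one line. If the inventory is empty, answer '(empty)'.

After 1 (gather 3 wood): wood=3
After 2 (gather 1 wood): wood=4
After 3 (craft saddle): saddle=2
After 4 (gather 2 wood): saddle=2 wood=2
After 5 (gather 3 mica): mica=3 saddle=2 wood=2
After 6 (craft hinge): hinge=1 saddle=2 wood=2
After 7 (gather 4 wood): hinge=1 saddle=2 wood=6
After 8 (craft saddle): hinge=1 saddle=4 wood=2

Answer: hinge=1 saddle=4 wood=2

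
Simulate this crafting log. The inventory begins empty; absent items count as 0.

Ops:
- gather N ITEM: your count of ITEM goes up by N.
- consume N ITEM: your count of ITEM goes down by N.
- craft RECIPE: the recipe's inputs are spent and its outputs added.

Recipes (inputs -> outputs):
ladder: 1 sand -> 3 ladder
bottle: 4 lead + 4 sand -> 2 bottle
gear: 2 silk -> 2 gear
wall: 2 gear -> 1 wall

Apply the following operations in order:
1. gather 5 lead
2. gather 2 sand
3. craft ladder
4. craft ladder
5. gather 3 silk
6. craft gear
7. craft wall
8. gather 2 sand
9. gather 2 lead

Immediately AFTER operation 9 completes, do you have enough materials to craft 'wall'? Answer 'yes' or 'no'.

Answer: no

Derivation:
After 1 (gather 5 lead): lead=5
After 2 (gather 2 sand): lead=5 sand=2
After 3 (craft ladder): ladder=3 lead=5 sand=1
After 4 (craft ladder): ladder=6 lead=5
After 5 (gather 3 silk): ladder=6 lead=5 silk=3
After 6 (craft gear): gear=2 ladder=6 lead=5 silk=1
After 7 (craft wall): ladder=6 lead=5 silk=1 wall=1
After 8 (gather 2 sand): ladder=6 lead=5 sand=2 silk=1 wall=1
After 9 (gather 2 lead): ladder=6 lead=7 sand=2 silk=1 wall=1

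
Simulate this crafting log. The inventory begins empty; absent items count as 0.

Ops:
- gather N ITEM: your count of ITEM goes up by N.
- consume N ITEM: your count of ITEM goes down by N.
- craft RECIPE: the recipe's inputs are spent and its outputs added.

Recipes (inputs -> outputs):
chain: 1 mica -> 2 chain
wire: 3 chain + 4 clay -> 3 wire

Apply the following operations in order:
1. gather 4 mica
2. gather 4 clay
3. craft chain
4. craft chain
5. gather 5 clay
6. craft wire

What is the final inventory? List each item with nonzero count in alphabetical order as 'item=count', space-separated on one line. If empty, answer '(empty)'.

Answer: chain=1 clay=5 mica=2 wire=3

Derivation:
After 1 (gather 4 mica): mica=4
After 2 (gather 4 clay): clay=4 mica=4
After 3 (craft chain): chain=2 clay=4 mica=3
After 4 (craft chain): chain=4 clay=4 mica=2
After 5 (gather 5 clay): chain=4 clay=9 mica=2
After 6 (craft wire): chain=1 clay=5 mica=2 wire=3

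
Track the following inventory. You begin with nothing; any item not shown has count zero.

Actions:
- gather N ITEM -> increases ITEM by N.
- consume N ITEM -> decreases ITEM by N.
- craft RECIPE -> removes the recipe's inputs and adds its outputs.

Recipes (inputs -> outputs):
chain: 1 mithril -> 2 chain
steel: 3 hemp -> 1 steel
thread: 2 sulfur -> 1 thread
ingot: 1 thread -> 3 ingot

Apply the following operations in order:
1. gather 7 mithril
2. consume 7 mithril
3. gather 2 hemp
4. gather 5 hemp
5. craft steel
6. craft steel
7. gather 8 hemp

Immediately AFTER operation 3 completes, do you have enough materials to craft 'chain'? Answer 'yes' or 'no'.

After 1 (gather 7 mithril): mithril=7
After 2 (consume 7 mithril): (empty)
After 3 (gather 2 hemp): hemp=2

Answer: no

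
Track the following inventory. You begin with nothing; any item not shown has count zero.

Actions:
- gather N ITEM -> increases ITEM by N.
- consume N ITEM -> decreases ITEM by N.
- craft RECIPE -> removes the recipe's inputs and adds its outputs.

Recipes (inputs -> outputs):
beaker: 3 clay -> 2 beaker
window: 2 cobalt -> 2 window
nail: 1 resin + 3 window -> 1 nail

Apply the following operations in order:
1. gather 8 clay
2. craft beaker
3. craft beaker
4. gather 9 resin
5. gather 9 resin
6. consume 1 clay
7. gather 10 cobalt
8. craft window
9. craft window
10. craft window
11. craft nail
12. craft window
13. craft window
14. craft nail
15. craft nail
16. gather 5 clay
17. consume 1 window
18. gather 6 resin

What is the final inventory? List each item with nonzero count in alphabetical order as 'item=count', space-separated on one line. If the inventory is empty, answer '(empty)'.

Answer: beaker=4 clay=6 nail=3 resin=21

Derivation:
After 1 (gather 8 clay): clay=8
After 2 (craft beaker): beaker=2 clay=5
After 3 (craft beaker): beaker=4 clay=2
After 4 (gather 9 resin): beaker=4 clay=2 resin=9
After 5 (gather 9 resin): beaker=4 clay=2 resin=18
After 6 (consume 1 clay): beaker=4 clay=1 resin=18
After 7 (gather 10 cobalt): beaker=4 clay=1 cobalt=10 resin=18
After 8 (craft window): beaker=4 clay=1 cobalt=8 resin=18 window=2
After 9 (craft window): beaker=4 clay=1 cobalt=6 resin=18 window=4
After 10 (craft window): beaker=4 clay=1 cobalt=4 resin=18 window=6
After 11 (craft nail): beaker=4 clay=1 cobalt=4 nail=1 resin=17 window=3
After 12 (craft window): beaker=4 clay=1 cobalt=2 nail=1 resin=17 window=5
After 13 (craft window): beaker=4 clay=1 nail=1 resin=17 window=7
After 14 (craft nail): beaker=4 clay=1 nail=2 resin=16 window=4
After 15 (craft nail): beaker=4 clay=1 nail=3 resin=15 window=1
After 16 (gather 5 clay): beaker=4 clay=6 nail=3 resin=15 window=1
After 17 (consume 1 window): beaker=4 clay=6 nail=3 resin=15
After 18 (gather 6 resin): beaker=4 clay=6 nail=3 resin=21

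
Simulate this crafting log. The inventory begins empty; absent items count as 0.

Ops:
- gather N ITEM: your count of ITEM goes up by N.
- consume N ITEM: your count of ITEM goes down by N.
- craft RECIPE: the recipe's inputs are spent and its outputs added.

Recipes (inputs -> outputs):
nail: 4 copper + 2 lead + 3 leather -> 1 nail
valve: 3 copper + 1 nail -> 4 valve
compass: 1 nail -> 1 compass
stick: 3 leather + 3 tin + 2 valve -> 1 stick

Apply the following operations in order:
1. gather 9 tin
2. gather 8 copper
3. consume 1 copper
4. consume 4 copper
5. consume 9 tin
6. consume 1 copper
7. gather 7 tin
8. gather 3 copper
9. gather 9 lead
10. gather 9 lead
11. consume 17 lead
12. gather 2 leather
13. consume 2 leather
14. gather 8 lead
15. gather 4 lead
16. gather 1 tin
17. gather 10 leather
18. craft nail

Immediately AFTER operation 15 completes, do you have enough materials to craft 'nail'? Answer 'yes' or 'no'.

Answer: no

Derivation:
After 1 (gather 9 tin): tin=9
After 2 (gather 8 copper): copper=8 tin=9
After 3 (consume 1 copper): copper=7 tin=9
After 4 (consume 4 copper): copper=3 tin=9
After 5 (consume 9 tin): copper=3
After 6 (consume 1 copper): copper=2
After 7 (gather 7 tin): copper=2 tin=7
After 8 (gather 3 copper): copper=5 tin=7
After 9 (gather 9 lead): copper=5 lead=9 tin=7
After 10 (gather 9 lead): copper=5 lead=18 tin=7
After 11 (consume 17 lead): copper=5 lead=1 tin=7
After 12 (gather 2 leather): copper=5 lead=1 leather=2 tin=7
After 13 (consume 2 leather): copper=5 lead=1 tin=7
After 14 (gather 8 lead): copper=5 lead=9 tin=7
After 15 (gather 4 lead): copper=5 lead=13 tin=7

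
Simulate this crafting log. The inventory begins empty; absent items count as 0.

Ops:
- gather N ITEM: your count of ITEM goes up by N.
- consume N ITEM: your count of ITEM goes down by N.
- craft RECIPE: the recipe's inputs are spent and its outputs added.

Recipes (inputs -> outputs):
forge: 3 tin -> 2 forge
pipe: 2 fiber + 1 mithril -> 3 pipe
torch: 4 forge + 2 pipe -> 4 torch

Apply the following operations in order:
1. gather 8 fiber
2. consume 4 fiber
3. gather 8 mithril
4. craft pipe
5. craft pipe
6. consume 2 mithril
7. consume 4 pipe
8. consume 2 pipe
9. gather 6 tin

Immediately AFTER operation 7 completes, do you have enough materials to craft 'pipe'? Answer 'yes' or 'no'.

Answer: no

Derivation:
After 1 (gather 8 fiber): fiber=8
After 2 (consume 4 fiber): fiber=4
After 3 (gather 8 mithril): fiber=4 mithril=8
After 4 (craft pipe): fiber=2 mithril=7 pipe=3
After 5 (craft pipe): mithril=6 pipe=6
After 6 (consume 2 mithril): mithril=4 pipe=6
After 7 (consume 4 pipe): mithril=4 pipe=2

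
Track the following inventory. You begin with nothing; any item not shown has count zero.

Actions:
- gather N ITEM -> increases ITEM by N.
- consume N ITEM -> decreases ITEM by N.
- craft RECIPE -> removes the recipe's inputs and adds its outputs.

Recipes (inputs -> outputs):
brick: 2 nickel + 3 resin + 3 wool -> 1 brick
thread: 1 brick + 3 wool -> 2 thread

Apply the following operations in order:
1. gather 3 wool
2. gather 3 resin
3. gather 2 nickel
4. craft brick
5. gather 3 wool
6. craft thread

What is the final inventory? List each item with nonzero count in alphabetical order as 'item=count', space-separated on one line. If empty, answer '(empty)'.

After 1 (gather 3 wool): wool=3
After 2 (gather 3 resin): resin=3 wool=3
After 3 (gather 2 nickel): nickel=2 resin=3 wool=3
After 4 (craft brick): brick=1
After 5 (gather 3 wool): brick=1 wool=3
After 6 (craft thread): thread=2

Answer: thread=2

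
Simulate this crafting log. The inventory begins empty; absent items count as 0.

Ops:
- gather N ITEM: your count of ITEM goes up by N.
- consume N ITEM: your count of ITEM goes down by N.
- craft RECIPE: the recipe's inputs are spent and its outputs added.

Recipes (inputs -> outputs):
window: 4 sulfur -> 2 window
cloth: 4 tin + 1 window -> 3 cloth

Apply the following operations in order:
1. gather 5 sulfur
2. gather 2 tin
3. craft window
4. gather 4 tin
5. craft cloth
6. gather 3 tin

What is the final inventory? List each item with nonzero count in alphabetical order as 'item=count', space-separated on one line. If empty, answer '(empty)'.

After 1 (gather 5 sulfur): sulfur=5
After 2 (gather 2 tin): sulfur=5 tin=2
After 3 (craft window): sulfur=1 tin=2 window=2
After 4 (gather 4 tin): sulfur=1 tin=6 window=2
After 5 (craft cloth): cloth=3 sulfur=1 tin=2 window=1
After 6 (gather 3 tin): cloth=3 sulfur=1 tin=5 window=1

Answer: cloth=3 sulfur=1 tin=5 window=1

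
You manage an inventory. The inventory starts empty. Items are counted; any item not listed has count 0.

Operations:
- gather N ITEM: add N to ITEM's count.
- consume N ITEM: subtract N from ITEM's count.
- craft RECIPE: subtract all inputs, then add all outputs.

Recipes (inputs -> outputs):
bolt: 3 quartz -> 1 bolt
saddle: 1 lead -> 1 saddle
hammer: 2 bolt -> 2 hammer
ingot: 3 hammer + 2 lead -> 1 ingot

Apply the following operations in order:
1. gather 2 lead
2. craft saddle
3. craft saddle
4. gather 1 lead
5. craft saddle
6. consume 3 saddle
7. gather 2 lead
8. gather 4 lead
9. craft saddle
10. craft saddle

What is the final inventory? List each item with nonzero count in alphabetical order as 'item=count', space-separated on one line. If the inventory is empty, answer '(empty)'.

After 1 (gather 2 lead): lead=2
After 2 (craft saddle): lead=1 saddle=1
After 3 (craft saddle): saddle=2
After 4 (gather 1 lead): lead=1 saddle=2
After 5 (craft saddle): saddle=3
After 6 (consume 3 saddle): (empty)
After 7 (gather 2 lead): lead=2
After 8 (gather 4 lead): lead=6
After 9 (craft saddle): lead=5 saddle=1
After 10 (craft saddle): lead=4 saddle=2

Answer: lead=4 saddle=2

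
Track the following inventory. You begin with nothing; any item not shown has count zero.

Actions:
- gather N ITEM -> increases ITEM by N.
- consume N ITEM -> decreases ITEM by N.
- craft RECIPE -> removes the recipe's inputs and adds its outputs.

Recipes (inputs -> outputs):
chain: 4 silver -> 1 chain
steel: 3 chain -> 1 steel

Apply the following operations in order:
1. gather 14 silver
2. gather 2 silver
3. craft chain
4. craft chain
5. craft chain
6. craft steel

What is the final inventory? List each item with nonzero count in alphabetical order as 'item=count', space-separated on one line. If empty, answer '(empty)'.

After 1 (gather 14 silver): silver=14
After 2 (gather 2 silver): silver=16
After 3 (craft chain): chain=1 silver=12
After 4 (craft chain): chain=2 silver=8
After 5 (craft chain): chain=3 silver=4
After 6 (craft steel): silver=4 steel=1

Answer: silver=4 steel=1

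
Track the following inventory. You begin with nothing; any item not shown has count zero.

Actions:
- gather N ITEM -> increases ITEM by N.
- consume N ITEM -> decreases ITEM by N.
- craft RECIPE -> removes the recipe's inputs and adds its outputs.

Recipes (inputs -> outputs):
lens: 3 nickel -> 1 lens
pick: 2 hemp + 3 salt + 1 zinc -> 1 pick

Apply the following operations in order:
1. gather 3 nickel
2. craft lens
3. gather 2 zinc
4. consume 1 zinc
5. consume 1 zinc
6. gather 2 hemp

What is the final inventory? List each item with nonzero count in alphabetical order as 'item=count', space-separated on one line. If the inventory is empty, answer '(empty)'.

Answer: hemp=2 lens=1

Derivation:
After 1 (gather 3 nickel): nickel=3
After 2 (craft lens): lens=1
After 3 (gather 2 zinc): lens=1 zinc=2
After 4 (consume 1 zinc): lens=1 zinc=1
After 5 (consume 1 zinc): lens=1
After 6 (gather 2 hemp): hemp=2 lens=1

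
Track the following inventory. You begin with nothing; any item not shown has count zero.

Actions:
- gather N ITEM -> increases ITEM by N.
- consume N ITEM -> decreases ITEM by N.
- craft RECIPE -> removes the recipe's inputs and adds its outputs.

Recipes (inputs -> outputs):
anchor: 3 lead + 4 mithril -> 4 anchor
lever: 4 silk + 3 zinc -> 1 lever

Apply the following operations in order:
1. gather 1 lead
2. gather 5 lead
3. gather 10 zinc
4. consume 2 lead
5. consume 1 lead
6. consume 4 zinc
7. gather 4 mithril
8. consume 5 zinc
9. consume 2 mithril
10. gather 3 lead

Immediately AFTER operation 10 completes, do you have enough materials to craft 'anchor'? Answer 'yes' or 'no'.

After 1 (gather 1 lead): lead=1
After 2 (gather 5 lead): lead=6
After 3 (gather 10 zinc): lead=6 zinc=10
After 4 (consume 2 lead): lead=4 zinc=10
After 5 (consume 1 lead): lead=3 zinc=10
After 6 (consume 4 zinc): lead=3 zinc=6
After 7 (gather 4 mithril): lead=3 mithril=4 zinc=6
After 8 (consume 5 zinc): lead=3 mithril=4 zinc=1
After 9 (consume 2 mithril): lead=3 mithril=2 zinc=1
After 10 (gather 3 lead): lead=6 mithril=2 zinc=1

Answer: no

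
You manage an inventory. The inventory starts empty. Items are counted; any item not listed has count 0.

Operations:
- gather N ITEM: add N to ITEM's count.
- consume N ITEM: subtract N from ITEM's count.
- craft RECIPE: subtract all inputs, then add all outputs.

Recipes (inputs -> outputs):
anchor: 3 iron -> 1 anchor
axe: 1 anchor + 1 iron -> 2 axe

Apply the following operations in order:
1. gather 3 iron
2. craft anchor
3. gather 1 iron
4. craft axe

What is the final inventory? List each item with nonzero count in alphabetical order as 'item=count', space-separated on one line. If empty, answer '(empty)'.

After 1 (gather 3 iron): iron=3
After 2 (craft anchor): anchor=1
After 3 (gather 1 iron): anchor=1 iron=1
After 4 (craft axe): axe=2

Answer: axe=2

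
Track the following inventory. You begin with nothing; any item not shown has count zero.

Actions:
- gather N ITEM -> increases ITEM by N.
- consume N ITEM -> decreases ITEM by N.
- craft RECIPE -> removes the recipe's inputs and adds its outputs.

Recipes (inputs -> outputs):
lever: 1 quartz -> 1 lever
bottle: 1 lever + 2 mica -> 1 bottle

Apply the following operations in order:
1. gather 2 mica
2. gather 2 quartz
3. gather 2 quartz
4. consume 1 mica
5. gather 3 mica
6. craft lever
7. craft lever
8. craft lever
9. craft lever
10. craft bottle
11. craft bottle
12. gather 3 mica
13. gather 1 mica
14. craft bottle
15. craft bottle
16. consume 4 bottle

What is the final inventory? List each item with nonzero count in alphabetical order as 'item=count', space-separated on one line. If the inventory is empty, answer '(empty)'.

After 1 (gather 2 mica): mica=2
After 2 (gather 2 quartz): mica=2 quartz=2
After 3 (gather 2 quartz): mica=2 quartz=4
After 4 (consume 1 mica): mica=1 quartz=4
After 5 (gather 3 mica): mica=4 quartz=4
After 6 (craft lever): lever=1 mica=4 quartz=3
After 7 (craft lever): lever=2 mica=4 quartz=2
After 8 (craft lever): lever=3 mica=4 quartz=1
After 9 (craft lever): lever=4 mica=4
After 10 (craft bottle): bottle=1 lever=3 mica=2
After 11 (craft bottle): bottle=2 lever=2
After 12 (gather 3 mica): bottle=2 lever=2 mica=3
After 13 (gather 1 mica): bottle=2 lever=2 mica=4
After 14 (craft bottle): bottle=3 lever=1 mica=2
After 15 (craft bottle): bottle=4
After 16 (consume 4 bottle): (empty)

Answer: (empty)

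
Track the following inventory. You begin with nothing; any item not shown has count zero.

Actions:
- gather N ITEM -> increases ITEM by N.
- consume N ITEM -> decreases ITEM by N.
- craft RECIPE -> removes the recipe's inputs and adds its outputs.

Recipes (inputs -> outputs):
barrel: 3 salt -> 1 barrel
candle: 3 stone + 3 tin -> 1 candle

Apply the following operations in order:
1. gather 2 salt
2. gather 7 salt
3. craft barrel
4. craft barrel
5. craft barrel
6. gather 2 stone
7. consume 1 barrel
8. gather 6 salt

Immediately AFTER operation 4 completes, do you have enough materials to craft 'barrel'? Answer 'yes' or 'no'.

After 1 (gather 2 salt): salt=2
After 2 (gather 7 salt): salt=9
After 3 (craft barrel): barrel=1 salt=6
After 4 (craft barrel): barrel=2 salt=3

Answer: yes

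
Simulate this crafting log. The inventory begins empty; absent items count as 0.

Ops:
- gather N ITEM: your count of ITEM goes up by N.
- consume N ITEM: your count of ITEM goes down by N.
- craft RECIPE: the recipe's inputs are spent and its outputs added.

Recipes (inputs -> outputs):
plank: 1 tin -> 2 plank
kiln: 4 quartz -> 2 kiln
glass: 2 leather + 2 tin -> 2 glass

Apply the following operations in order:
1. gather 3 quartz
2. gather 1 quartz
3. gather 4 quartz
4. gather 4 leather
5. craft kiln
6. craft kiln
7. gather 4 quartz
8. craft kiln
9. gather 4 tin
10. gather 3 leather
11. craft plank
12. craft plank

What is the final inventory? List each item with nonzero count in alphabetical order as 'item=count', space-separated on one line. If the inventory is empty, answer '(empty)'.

Answer: kiln=6 leather=7 plank=4 tin=2

Derivation:
After 1 (gather 3 quartz): quartz=3
After 2 (gather 1 quartz): quartz=4
After 3 (gather 4 quartz): quartz=8
After 4 (gather 4 leather): leather=4 quartz=8
After 5 (craft kiln): kiln=2 leather=4 quartz=4
After 6 (craft kiln): kiln=4 leather=4
After 7 (gather 4 quartz): kiln=4 leather=4 quartz=4
After 8 (craft kiln): kiln=6 leather=4
After 9 (gather 4 tin): kiln=6 leather=4 tin=4
After 10 (gather 3 leather): kiln=6 leather=7 tin=4
After 11 (craft plank): kiln=6 leather=7 plank=2 tin=3
After 12 (craft plank): kiln=6 leather=7 plank=4 tin=2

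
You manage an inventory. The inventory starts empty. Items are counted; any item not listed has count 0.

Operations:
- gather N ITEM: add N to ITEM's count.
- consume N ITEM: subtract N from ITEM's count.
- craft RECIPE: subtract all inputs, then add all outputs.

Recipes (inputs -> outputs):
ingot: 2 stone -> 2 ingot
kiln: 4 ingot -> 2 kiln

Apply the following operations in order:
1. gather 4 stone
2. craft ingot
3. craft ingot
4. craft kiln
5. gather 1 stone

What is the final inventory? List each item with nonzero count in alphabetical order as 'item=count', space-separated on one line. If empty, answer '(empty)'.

After 1 (gather 4 stone): stone=4
After 2 (craft ingot): ingot=2 stone=2
After 3 (craft ingot): ingot=4
After 4 (craft kiln): kiln=2
After 5 (gather 1 stone): kiln=2 stone=1

Answer: kiln=2 stone=1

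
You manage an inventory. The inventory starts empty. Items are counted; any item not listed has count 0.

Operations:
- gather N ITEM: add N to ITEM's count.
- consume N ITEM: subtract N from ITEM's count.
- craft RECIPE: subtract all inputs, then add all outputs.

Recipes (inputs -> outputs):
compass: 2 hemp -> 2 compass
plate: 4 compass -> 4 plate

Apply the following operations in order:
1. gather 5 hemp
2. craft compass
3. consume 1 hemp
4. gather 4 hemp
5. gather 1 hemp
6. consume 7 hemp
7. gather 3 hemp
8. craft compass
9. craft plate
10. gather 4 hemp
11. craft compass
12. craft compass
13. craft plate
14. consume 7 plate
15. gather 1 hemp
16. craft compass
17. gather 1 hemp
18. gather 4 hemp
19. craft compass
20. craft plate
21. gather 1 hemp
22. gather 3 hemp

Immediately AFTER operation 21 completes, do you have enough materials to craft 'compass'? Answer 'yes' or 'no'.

Answer: yes

Derivation:
After 1 (gather 5 hemp): hemp=5
After 2 (craft compass): compass=2 hemp=3
After 3 (consume 1 hemp): compass=2 hemp=2
After 4 (gather 4 hemp): compass=2 hemp=6
After 5 (gather 1 hemp): compass=2 hemp=7
After 6 (consume 7 hemp): compass=2
After 7 (gather 3 hemp): compass=2 hemp=3
After 8 (craft compass): compass=4 hemp=1
After 9 (craft plate): hemp=1 plate=4
After 10 (gather 4 hemp): hemp=5 plate=4
After 11 (craft compass): compass=2 hemp=3 plate=4
After 12 (craft compass): compass=4 hemp=1 plate=4
After 13 (craft plate): hemp=1 plate=8
After 14 (consume 7 plate): hemp=1 plate=1
After 15 (gather 1 hemp): hemp=2 plate=1
After 16 (craft compass): compass=2 plate=1
After 17 (gather 1 hemp): compass=2 hemp=1 plate=1
After 18 (gather 4 hemp): compass=2 hemp=5 plate=1
After 19 (craft compass): compass=4 hemp=3 plate=1
After 20 (craft plate): hemp=3 plate=5
After 21 (gather 1 hemp): hemp=4 plate=5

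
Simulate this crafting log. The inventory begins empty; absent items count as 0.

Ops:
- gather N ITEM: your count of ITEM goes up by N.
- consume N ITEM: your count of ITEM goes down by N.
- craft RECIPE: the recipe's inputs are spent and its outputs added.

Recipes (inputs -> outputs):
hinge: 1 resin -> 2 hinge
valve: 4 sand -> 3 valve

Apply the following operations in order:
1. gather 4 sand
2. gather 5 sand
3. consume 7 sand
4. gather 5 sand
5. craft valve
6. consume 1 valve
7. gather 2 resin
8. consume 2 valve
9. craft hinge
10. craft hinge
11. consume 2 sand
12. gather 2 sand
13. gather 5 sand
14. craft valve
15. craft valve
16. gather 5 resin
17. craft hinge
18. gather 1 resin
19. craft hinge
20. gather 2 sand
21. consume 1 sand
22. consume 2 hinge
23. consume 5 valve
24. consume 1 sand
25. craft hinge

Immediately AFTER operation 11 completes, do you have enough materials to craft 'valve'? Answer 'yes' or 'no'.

Answer: no

Derivation:
After 1 (gather 4 sand): sand=4
After 2 (gather 5 sand): sand=9
After 3 (consume 7 sand): sand=2
After 4 (gather 5 sand): sand=7
After 5 (craft valve): sand=3 valve=3
After 6 (consume 1 valve): sand=3 valve=2
After 7 (gather 2 resin): resin=2 sand=3 valve=2
After 8 (consume 2 valve): resin=2 sand=3
After 9 (craft hinge): hinge=2 resin=1 sand=3
After 10 (craft hinge): hinge=4 sand=3
After 11 (consume 2 sand): hinge=4 sand=1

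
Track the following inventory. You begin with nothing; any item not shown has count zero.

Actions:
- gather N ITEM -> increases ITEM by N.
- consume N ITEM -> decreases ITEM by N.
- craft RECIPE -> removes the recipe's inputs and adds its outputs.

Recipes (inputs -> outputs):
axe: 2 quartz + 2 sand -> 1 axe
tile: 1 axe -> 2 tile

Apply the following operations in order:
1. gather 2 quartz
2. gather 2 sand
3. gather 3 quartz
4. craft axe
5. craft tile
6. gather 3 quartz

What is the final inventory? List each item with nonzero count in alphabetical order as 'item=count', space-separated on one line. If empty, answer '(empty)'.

Answer: quartz=6 tile=2

Derivation:
After 1 (gather 2 quartz): quartz=2
After 2 (gather 2 sand): quartz=2 sand=2
After 3 (gather 3 quartz): quartz=5 sand=2
After 4 (craft axe): axe=1 quartz=3
After 5 (craft tile): quartz=3 tile=2
After 6 (gather 3 quartz): quartz=6 tile=2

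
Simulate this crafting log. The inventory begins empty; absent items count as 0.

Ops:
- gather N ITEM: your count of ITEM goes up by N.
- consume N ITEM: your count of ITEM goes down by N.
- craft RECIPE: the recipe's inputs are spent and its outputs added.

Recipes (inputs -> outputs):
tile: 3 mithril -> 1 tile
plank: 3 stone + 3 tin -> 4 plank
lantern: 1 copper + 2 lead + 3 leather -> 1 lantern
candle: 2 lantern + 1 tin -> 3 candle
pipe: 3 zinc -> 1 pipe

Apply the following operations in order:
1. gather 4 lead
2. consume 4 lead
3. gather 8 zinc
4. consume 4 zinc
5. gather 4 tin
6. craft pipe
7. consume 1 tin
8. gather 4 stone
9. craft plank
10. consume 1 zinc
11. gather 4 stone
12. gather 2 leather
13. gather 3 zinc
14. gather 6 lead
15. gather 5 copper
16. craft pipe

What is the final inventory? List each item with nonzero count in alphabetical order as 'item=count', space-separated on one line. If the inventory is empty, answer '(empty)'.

Answer: copper=5 lead=6 leather=2 pipe=2 plank=4 stone=5

Derivation:
After 1 (gather 4 lead): lead=4
After 2 (consume 4 lead): (empty)
After 3 (gather 8 zinc): zinc=8
After 4 (consume 4 zinc): zinc=4
After 5 (gather 4 tin): tin=4 zinc=4
After 6 (craft pipe): pipe=1 tin=4 zinc=1
After 7 (consume 1 tin): pipe=1 tin=3 zinc=1
After 8 (gather 4 stone): pipe=1 stone=4 tin=3 zinc=1
After 9 (craft plank): pipe=1 plank=4 stone=1 zinc=1
After 10 (consume 1 zinc): pipe=1 plank=4 stone=1
After 11 (gather 4 stone): pipe=1 plank=4 stone=5
After 12 (gather 2 leather): leather=2 pipe=1 plank=4 stone=5
After 13 (gather 3 zinc): leather=2 pipe=1 plank=4 stone=5 zinc=3
After 14 (gather 6 lead): lead=6 leather=2 pipe=1 plank=4 stone=5 zinc=3
After 15 (gather 5 copper): copper=5 lead=6 leather=2 pipe=1 plank=4 stone=5 zinc=3
After 16 (craft pipe): copper=5 lead=6 leather=2 pipe=2 plank=4 stone=5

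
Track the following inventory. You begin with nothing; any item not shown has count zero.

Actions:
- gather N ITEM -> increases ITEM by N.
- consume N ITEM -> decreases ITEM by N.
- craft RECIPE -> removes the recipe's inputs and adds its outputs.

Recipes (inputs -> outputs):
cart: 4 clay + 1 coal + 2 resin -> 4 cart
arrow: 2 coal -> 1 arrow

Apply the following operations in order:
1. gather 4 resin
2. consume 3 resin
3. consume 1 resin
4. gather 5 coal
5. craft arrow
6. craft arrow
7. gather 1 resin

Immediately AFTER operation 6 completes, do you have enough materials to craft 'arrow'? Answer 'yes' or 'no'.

Answer: no

Derivation:
After 1 (gather 4 resin): resin=4
After 2 (consume 3 resin): resin=1
After 3 (consume 1 resin): (empty)
After 4 (gather 5 coal): coal=5
After 5 (craft arrow): arrow=1 coal=3
After 6 (craft arrow): arrow=2 coal=1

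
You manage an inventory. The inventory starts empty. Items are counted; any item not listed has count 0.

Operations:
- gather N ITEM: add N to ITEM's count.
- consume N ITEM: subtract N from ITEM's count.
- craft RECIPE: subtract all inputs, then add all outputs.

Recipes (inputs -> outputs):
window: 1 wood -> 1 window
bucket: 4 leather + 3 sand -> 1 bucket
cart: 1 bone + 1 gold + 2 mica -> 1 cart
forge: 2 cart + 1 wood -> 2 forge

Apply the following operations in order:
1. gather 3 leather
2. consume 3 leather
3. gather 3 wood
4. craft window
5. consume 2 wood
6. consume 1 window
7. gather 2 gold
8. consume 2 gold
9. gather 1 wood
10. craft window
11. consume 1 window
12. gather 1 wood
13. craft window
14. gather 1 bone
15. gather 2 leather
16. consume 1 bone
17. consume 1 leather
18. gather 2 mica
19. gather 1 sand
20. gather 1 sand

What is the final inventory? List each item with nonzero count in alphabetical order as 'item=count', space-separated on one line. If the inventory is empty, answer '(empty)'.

After 1 (gather 3 leather): leather=3
After 2 (consume 3 leather): (empty)
After 3 (gather 3 wood): wood=3
After 4 (craft window): window=1 wood=2
After 5 (consume 2 wood): window=1
After 6 (consume 1 window): (empty)
After 7 (gather 2 gold): gold=2
After 8 (consume 2 gold): (empty)
After 9 (gather 1 wood): wood=1
After 10 (craft window): window=1
After 11 (consume 1 window): (empty)
After 12 (gather 1 wood): wood=1
After 13 (craft window): window=1
After 14 (gather 1 bone): bone=1 window=1
After 15 (gather 2 leather): bone=1 leather=2 window=1
After 16 (consume 1 bone): leather=2 window=1
After 17 (consume 1 leather): leather=1 window=1
After 18 (gather 2 mica): leather=1 mica=2 window=1
After 19 (gather 1 sand): leather=1 mica=2 sand=1 window=1
After 20 (gather 1 sand): leather=1 mica=2 sand=2 window=1

Answer: leather=1 mica=2 sand=2 window=1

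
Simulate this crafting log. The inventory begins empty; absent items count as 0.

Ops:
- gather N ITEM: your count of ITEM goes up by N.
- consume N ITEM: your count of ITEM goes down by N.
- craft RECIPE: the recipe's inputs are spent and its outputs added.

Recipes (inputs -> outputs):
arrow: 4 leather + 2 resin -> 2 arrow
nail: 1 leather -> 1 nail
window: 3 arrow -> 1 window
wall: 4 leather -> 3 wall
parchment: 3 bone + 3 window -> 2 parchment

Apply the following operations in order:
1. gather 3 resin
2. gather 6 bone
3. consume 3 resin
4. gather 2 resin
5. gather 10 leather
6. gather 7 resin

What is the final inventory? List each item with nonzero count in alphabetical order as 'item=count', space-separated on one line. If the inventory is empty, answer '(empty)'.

After 1 (gather 3 resin): resin=3
After 2 (gather 6 bone): bone=6 resin=3
After 3 (consume 3 resin): bone=6
After 4 (gather 2 resin): bone=6 resin=2
After 5 (gather 10 leather): bone=6 leather=10 resin=2
After 6 (gather 7 resin): bone=6 leather=10 resin=9

Answer: bone=6 leather=10 resin=9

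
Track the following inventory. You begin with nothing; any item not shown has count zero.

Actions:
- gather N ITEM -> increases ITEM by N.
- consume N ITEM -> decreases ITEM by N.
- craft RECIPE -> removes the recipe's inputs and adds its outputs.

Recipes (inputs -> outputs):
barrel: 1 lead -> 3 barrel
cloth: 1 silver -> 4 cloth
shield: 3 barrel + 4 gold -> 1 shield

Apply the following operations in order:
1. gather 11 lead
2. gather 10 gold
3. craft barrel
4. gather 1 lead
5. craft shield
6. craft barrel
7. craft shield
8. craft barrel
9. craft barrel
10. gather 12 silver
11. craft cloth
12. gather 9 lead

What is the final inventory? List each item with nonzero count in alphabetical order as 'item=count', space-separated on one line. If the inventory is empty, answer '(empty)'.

Answer: barrel=6 cloth=4 gold=2 lead=17 shield=2 silver=11

Derivation:
After 1 (gather 11 lead): lead=11
After 2 (gather 10 gold): gold=10 lead=11
After 3 (craft barrel): barrel=3 gold=10 lead=10
After 4 (gather 1 lead): barrel=3 gold=10 lead=11
After 5 (craft shield): gold=6 lead=11 shield=1
After 6 (craft barrel): barrel=3 gold=6 lead=10 shield=1
After 7 (craft shield): gold=2 lead=10 shield=2
After 8 (craft barrel): barrel=3 gold=2 lead=9 shield=2
After 9 (craft barrel): barrel=6 gold=2 lead=8 shield=2
After 10 (gather 12 silver): barrel=6 gold=2 lead=8 shield=2 silver=12
After 11 (craft cloth): barrel=6 cloth=4 gold=2 lead=8 shield=2 silver=11
After 12 (gather 9 lead): barrel=6 cloth=4 gold=2 lead=17 shield=2 silver=11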